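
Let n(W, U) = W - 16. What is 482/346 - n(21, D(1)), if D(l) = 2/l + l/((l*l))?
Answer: -624/173 ≈ -3.6069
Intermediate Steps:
D(l) = 3/l (D(l) = 2/l + l/(l**2) = 2/l + l/l**2 = 2/l + 1/l = 3/l)
n(W, U) = -16 + W
482/346 - n(21, D(1)) = 482/346 - (-16 + 21) = 482*(1/346) - 1*5 = 241/173 - 5 = -624/173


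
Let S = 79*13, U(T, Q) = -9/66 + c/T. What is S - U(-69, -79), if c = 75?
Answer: 520281/506 ≈ 1028.2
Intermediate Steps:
U(T, Q) = -3/22 + 75/T (U(T, Q) = -9/66 + 75/T = -9*1/66 + 75/T = -3/22 + 75/T)
S = 1027
S - U(-69, -79) = 1027 - (-3/22 + 75/(-69)) = 1027 - (-3/22 + 75*(-1/69)) = 1027 - (-3/22 - 25/23) = 1027 - 1*(-619/506) = 1027 + 619/506 = 520281/506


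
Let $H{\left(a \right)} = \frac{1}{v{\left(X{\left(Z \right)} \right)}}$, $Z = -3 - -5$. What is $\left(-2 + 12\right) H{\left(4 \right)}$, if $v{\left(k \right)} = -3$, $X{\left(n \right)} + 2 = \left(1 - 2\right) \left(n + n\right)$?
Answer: $- \frac{10}{3} \approx -3.3333$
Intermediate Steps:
$Z = 2$ ($Z = -3 + 5 = 2$)
$X{\left(n \right)} = -2 - 2 n$ ($X{\left(n \right)} = -2 + \left(1 - 2\right) \left(n + n\right) = -2 - 2 n$)
$H{\left(a \right)} = - \frac{1}{3}$ ($H{\left(a \right)} = \frac{1}{-3} = - \frac{1}{3}$)
$\left(-2 + 12\right) H{\left(4 \right)} = \left(-2 + 12\right) \left(- \frac{1}{3}\right) = 10 \left(- \frac{1}{3}\right) = - \frac{10}{3}$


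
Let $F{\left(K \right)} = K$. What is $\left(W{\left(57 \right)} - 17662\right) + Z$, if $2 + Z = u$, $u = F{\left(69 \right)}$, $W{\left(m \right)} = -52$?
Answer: $-17647$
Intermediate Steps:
$u = 69$
$Z = 67$ ($Z = -2 + 69 = 67$)
$\left(W{\left(57 \right)} - 17662\right) + Z = \left(-52 - 17662\right) + 67 = -17714 + 67 = -17647$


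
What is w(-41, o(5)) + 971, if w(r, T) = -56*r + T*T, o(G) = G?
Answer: 3292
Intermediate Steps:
w(r, T) = T² - 56*r (w(r, T) = -56*r + T² = T² - 56*r)
w(-41, o(5)) + 971 = (5² - 56*(-41)) + 971 = (25 + 2296) + 971 = 2321 + 971 = 3292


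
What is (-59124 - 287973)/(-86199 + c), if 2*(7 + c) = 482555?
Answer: -231398/103381 ≈ -2.2383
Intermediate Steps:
c = 482541/2 (c = -7 + (1/2)*482555 = -7 + 482555/2 = 482541/2 ≈ 2.4127e+5)
(-59124 - 287973)/(-86199 + c) = (-59124 - 287973)/(-86199 + 482541/2) = -347097/310143/2 = -347097*2/310143 = -231398/103381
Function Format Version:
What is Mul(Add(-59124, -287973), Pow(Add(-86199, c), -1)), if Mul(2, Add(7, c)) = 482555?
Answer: Rational(-231398, 103381) ≈ -2.2383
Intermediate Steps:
c = Rational(482541, 2) (c = Add(-7, Mul(Rational(1, 2), 482555)) = Add(-7, Rational(482555, 2)) = Rational(482541, 2) ≈ 2.4127e+5)
Mul(Add(-59124, -287973), Pow(Add(-86199, c), -1)) = Mul(Add(-59124, -287973), Pow(Add(-86199, Rational(482541, 2)), -1)) = Mul(-347097, Pow(Rational(310143, 2), -1)) = Mul(-347097, Rational(2, 310143)) = Rational(-231398, 103381)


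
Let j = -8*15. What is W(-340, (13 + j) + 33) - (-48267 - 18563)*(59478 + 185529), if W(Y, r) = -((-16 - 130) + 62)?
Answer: 16373817894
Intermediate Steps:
j = -120
W(Y, r) = 84 (W(Y, r) = -(-146 + 62) = -1*(-84) = 84)
W(-340, (13 + j) + 33) - (-48267 - 18563)*(59478 + 185529) = 84 - (-48267 - 18563)*(59478 + 185529) = 84 - (-66830)*245007 = 84 - 1*(-16373817810) = 84 + 16373817810 = 16373817894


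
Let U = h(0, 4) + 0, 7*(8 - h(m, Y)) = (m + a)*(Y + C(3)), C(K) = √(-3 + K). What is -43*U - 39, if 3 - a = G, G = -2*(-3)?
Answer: -3197/7 ≈ -456.71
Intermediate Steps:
G = 6
a = -3 (a = 3 - 1*6 = 3 - 6 = -3)
h(m, Y) = 8 - Y*(-3 + m)/7 (h(m, Y) = 8 - (m - 3)*(Y + √(-3 + 3))/7 = 8 - (-3 + m)*(Y + √0)/7 = 8 - (-3 + m)*(Y + 0)/7 = 8 - (-3 + m)*Y/7 = 8 - Y*(-3 + m)/7)
U = 68/7 (U = (8 + (3/7)*4 - ⅐*4*0) + 0 = (8 + 12/7 + 0) + 0 = 68/7 + 0 = 68/7 ≈ 9.7143)
-43*U - 39 = -43*68/7 - 39 = -2924/7 - 39 = -3197/7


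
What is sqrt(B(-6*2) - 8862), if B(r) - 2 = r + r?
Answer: 2*I*sqrt(2221) ≈ 94.255*I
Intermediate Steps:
B(r) = 2 + 2*r (B(r) = 2 + (r + r) = 2 + 2*r)
sqrt(B(-6*2) - 8862) = sqrt((2 + 2*(-6*2)) - 8862) = sqrt((2 + 2*(-12)) - 8862) = sqrt((2 - 24) - 8862) = sqrt(-22 - 8862) = sqrt(-8884) = 2*I*sqrt(2221)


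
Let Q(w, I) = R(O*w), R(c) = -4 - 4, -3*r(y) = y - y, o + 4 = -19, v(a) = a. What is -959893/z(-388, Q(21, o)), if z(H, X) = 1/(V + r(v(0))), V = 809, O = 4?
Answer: -776553437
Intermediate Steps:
o = -23 (o = -4 - 19 = -23)
r(y) = 0 (r(y) = -(y - y)/3 = -⅓*0 = 0)
R(c) = -8
Q(w, I) = -8
z(H, X) = 1/809 (z(H, X) = 1/(809 + 0) = 1/809)
-959893/z(-388, Q(21, o)) = -959893/1/809 = -959893*809 = -776553437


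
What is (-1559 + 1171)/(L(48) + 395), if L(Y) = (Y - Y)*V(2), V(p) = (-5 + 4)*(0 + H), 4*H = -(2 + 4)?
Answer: -388/395 ≈ -0.98228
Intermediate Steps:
H = -3/2 (H = (-(2 + 4))/4 = (-1*6)/4 = (¼)*(-6) = -3/2 ≈ -1.5000)
V(p) = 3/2 (V(p) = (-5 + 4)*(0 - 3/2) = -1*(-3/2) = 3/2)
L(Y) = 0 (L(Y) = (Y - Y)*(3/2) = 0*(3/2) = 0)
(-1559 + 1171)/(L(48) + 395) = (-1559 + 1171)/(0 + 395) = -388/395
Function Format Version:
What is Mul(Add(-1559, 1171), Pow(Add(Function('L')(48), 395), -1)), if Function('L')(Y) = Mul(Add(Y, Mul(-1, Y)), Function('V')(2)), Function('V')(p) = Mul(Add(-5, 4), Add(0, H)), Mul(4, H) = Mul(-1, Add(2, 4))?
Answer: Rational(-388, 395) ≈ -0.98228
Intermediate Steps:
H = Rational(-3, 2) (H = Mul(Rational(1, 4), Mul(-1, Add(2, 4))) = Mul(Rational(1, 4), Mul(-1, 6)) = Mul(Rational(1, 4), -6) = Rational(-3, 2) ≈ -1.5000)
Function('V')(p) = Rational(3, 2) (Function('V')(p) = Mul(Add(-5, 4), Add(0, Rational(-3, 2))) = Mul(-1, Rational(-3, 2)) = Rational(3, 2))
Function('L')(Y) = 0 (Function('L')(Y) = Mul(Add(Y, Mul(-1, Y)), Rational(3, 2)) = Mul(0, Rational(3, 2)) = 0)
Mul(Add(-1559, 1171), Pow(Add(Function('L')(48), 395), -1)) = Mul(Add(-1559, 1171), Pow(Add(0, 395), -1)) = Mul(-388, Pow(395, -1)) = Mul(-388, Rational(1, 395)) = Rational(-388, 395)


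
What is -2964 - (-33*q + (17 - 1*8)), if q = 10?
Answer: -2643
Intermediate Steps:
-2964 - (-33*q + (17 - 1*8)) = -2964 - (-33*10 + (17 - 1*8)) = -2964 - (-330 + (17 - 8)) = -2964 - (-330 + 9) = -2964 - 1*(-321) = -2964 + 321 = -2643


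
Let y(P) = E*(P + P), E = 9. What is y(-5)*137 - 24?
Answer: -12354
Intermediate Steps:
y(P) = 18*P (y(P) = 9*(P + P) = 9*(2*P) = 18*P)
y(-5)*137 - 24 = (18*(-5))*137 - 24 = -90*137 - 24 = -12330 - 24 = -12354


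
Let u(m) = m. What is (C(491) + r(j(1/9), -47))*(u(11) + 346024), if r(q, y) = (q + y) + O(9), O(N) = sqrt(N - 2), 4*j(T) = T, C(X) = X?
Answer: 1843789825/12 + 346035*sqrt(7) ≈ 1.5456e+8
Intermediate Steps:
j(T) = T/4
O(N) = sqrt(-2 + N)
r(q, y) = q + y + sqrt(7) (r(q, y) = (q + y) + sqrt(-2 + 9) = (q + y) + sqrt(7) = q + y + sqrt(7))
(C(491) + r(j(1/9), -47))*(u(11) + 346024) = (491 + ((1/4)/9 - 47 + sqrt(7)))*(11 + 346024) = (491 + ((1/4)*(1/9) - 47 + sqrt(7)))*346035 = (491 + (1/36 - 47 + sqrt(7)))*346035 = (491 + (-1691/36 + sqrt(7)))*346035 = (15985/36 + sqrt(7))*346035 = 1843789825/12 + 346035*sqrt(7)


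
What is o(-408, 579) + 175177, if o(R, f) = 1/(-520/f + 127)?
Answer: 12790198880/73013 ≈ 1.7518e+5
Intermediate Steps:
o(R, f) = 1/(127 - 520/f)
o(-408, 579) + 175177 = 579/(-520 + 127*579) + 175177 = 579/(-520 + 73533) + 175177 = 579/73013 + 175177 = 12790198880/73013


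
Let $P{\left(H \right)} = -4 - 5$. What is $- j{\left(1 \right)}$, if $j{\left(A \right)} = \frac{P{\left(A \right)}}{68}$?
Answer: $\frac{9}{68} \approx 0.13235$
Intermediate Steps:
$P{\left(H \right)} = -9$ ($P{\left(H \right)} = -4 - 5 = -9$)
$j{\left(A \right)} = - \frac{9}{68}$
$- j{\left(1 \right)} = \left(-1\right) \left(- \frac{9}{68}\right) = \frac{9}{68}$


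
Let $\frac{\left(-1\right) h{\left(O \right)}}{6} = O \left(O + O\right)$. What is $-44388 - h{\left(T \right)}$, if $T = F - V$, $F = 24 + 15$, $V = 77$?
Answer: $-27060$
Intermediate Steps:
$F = 39$
$T = -38$ ($T = 39 - 77 = -38$)
$h{\left(O \right)} = - 12 O^{2}$ ($h{\left(O \right)} = - 6 O \left(O + O\right) = - 6 O 2 O = - 6 \cdot 2 O^{2} = - 12 O^{2}$)
$-44388 - h{\left(T \right)} = -44388 - - 12 \left(-38\right)^{2} = -44388 - \left(-12\right) 1444 = -44388 - -17328 = -44388 + 17328 = -27060$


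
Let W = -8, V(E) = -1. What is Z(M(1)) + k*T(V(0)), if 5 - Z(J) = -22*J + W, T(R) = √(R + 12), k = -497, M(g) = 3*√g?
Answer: 79 - 497*√11 ≈ -1569.4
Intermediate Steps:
T(R) = √(12 + R)
Z(J) = 13 + 22*J (Z(J) = 5 - (-22*J - 8) = 5 - (-8 - 22*J) = 5 + (8 + 22*J) = 13 + 22*J)
Z(M(1)) + k*T(V(0)) = (13 + 22*(3*√1)) - 497*√(12 - 1) = (13 + 22*(3*1)) - 497*√11 = (13 + 22*3) - 497*√11 = (13 + 66) - 497*√11 = 79 - 497*√11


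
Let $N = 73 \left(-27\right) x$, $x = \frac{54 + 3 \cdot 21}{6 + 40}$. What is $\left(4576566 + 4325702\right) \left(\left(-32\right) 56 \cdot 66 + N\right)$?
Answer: $- \frac{25242910598946}{23} \approx -1.0975 \cdot 10^{12}$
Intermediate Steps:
$x = \frac{117}{46}$ ($x = \frac{54 + 63}{46} = 117 \cdot \frac{1}{46} = \frac{117}{46} \approx 2.5435$)
$N = - \frac{230607}{46}$ ($N = 73 \left(-27\right) \frac{117}{46} = \left(-1971\right) \frac{117}{46} = - \frac{230607}{46} \approx -5013.2$)
$\left(4576566 + 4325702\right) \left(\left(-32\right) 56 \cdot 66 + N\right) = \left(4576566 + 4325702\right) \left(\left(-32\right) 56 \cdot 66 - \frac{230607}{46}\right) = 8902268 \left(\left(-1792\right) 66 - \frac{230607}{46}\right) = 8902268 \left(-118272 - \frac{230607}{46}\right) = 8902268 \left(- \frac{5671119}{46}\right) = - \frac{25242910598946}{23}$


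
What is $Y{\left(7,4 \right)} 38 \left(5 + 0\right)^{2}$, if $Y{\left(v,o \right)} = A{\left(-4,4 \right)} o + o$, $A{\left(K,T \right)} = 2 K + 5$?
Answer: $-7600$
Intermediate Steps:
$A{\left(K,T \right)} = 5 + 2 K$
$Y{\left(v,o \right)} = - 2 o$ ($Y{\left(v,o \right)} = \left(5 + 2 \left(-4\right)\right) o + o = \left(5 - 8\right) o + o = - 3 o + o = - 2 o$)
$Y{\left(7,4 \right)} 38 \left(5 + 0\right)^{2} = \left(-2\right) 4 \cdot 38 \left(5 + 0\right)^{2} = \left(-8\right) 38 \cdot 5^{2} = \left(-304\right) 25 = -7600$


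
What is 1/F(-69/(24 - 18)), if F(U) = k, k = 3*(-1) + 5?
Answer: ½ ≈ 0.50000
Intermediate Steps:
k = 2 (k = -3 + 5 = 2)
F(U) = 2
1/F(-69/(24 - 18)) = 1/2 = ½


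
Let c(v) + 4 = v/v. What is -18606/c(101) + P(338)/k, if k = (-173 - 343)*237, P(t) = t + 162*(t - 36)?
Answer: 379202861/61146 ≈ 6201.6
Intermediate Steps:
P(t) = -5832 + 163*t (P(t) = t + 162*(-36 + t) = t + (-5832 + 162*t) = -5832 + 163*t)
k = -122292 (k = -516*237 = -122292)
c(v) = -3 (c(v) = -4 + v/v = -4 + 1 = -3)
-18606/c(101) + P(338)/k = -18606/(-3) + (-5832 + 163*338)/(-122292) = -18606*(-⅓) + (-5832 + 55094)*(-1/122292) = 6202 + 49262*(-1/122292) = 6202 - 24631/61146 = 379202861/61146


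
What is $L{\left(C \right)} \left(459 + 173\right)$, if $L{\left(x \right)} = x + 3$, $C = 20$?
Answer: $14536$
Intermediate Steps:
$L{\left(x \right)} = 3 + x$
$L{\left(C \right)} \left(459 + 173\right) = \left(3 + 20\right) \left(459 + 173\right) = 23 \cdot 632 = 14536$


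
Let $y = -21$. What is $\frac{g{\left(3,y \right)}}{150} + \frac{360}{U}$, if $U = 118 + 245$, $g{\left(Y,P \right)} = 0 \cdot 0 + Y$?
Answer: $\frac{6121}{6050} \approx 1.0117$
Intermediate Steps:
$g{\left(Y,P \right)} = Y$ ($g{\left(Y,P \right)} = 0 + Y = Y$)
$U = 363$
$\frac{g{\left(3,y \right)}}{150} + \frac{360}{U} = \frac{3}{150} + \frac{360}{363} = 3 \cdot \frac{1}{150} + 360 \cdot \frac{1}{363} = \frac{1}{50} + \frac{120}{121} = \frac{6121}{6050}$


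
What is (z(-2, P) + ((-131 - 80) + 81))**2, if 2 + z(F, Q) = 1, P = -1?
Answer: 17161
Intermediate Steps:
z(F, Q) = -1 (z(F, Q) = -2 + 1 = -1)
(z(-2, P) + ((-131 - 80) + 81))**2 = (-1 + ((-131 - 80) + 81))**2 = (-1 + (-211 + 81))**2 = (-1 - 130)**2 = (-131)**2 = 17161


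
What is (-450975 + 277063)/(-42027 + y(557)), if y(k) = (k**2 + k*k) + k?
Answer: -43478/144757 ≈ -0.30035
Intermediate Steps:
y(k) = k + 2*k**2 (y(k) = (k**2 + k**2) + k = 2*k**2 + k = k + 2*k**2)
(-450975 + 277063)/(-42027 + y(557)) = (-450975 + 277063)/(-42027 + 557*(1 + 2*557)) = -173912/(-42027 + 557*(1 + 1114)) = -173912/(-42027 + 557*1115) = -173912/(-42027 + 621055) = -173912/579028 = -173912*1/579028 = -43478/144757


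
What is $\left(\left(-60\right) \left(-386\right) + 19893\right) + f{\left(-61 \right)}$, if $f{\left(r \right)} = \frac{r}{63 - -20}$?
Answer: $\frac{3573338}{83} \approx 43052.0$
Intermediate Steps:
$f{\left(r \right)} = \frac{r}{83}$ ($f{\left(r \right)} = \frac{r}{63 + 20} = \frac{r}{83}$)
$\left(\left(-60\right) \left(-386\right) + 19893\right) + f{\left(-61 \right)} = \left(\left(-60\right) \left(-386\right) + 19893\right) + \frac{1}{83} \left(-61\right) = \left(23160 + 19893\right) - \frac{61}{83} = 43053 - \frac{61}{83} = \frac{3573338}{83}$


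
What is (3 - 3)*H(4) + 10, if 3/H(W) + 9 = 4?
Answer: 10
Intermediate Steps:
H(W) = -3/5 (H(W) = 3/(-9 + 4) = 3/(-5) = 3*(-1/5) = -3/5)
(3 - 3)*H(4) + 10 = (3 - 3)*(-3/5) + 10 = 0*(-3/5) + 10 = 0 + 10 = 10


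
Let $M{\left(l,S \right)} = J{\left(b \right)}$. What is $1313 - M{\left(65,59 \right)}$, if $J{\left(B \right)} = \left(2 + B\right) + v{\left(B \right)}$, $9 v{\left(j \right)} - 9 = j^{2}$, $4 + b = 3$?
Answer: $\frac{11798}{9} \approx 1310.9$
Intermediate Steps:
$b = -1$ ($b = -4 + 3 = -1$)
$v{\left(j \right)} = 1 + \frac{j^{2}}{9}$
$J{\left(B \right)} = 3 + B + \frac{B^{2}}{9}$ ($J{\left(B \right)} = \left(2 + B\right) + \left(1 + \frac{B^{2}}{9}\right) = 3 + B + \frac{B^{2}}{9}$)
$M{\left(l,S \right)} = \frac{19}{9}$ ($M{\left(l,S \right)} = 3 - 1 + \frac{\left(-1\right)^{2}}{9} = 3 - 1 + \frac{1}{9} \cdot 1 = 3 - 1 + \frac{1}{9} = \frac{19}{9}$)
$1313 - M{\left(65,59 \right)} = 1313 - \frac{19}{9} = \frac{11798}{9}$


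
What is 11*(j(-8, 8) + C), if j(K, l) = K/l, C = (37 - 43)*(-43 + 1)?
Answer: 2761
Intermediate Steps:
C = 252 (C = -6*(-42) = 252)
11*(j(-8, 8) + C) = 11*(-8/8 + 252) = 11*(-8*1/8 + 252) = 11*(-1 + 252) = 11*251 = 2761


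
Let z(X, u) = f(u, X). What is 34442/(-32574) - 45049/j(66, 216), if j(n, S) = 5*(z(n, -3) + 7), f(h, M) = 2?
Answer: -244829336/244305 ≈ -1002.1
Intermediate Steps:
z(X, u) = 2
j(n, S) = 45 (j(n, S) = 5*(2 + 7) = 5*9 = 45)
34442/(-32574) - 45049/j(66, 216) = 34442/(-32574) - 45049/45 = 34442*(-1/32574) - 45049*1/45 = -17221/16287 - 45049/45 = -244829336/244305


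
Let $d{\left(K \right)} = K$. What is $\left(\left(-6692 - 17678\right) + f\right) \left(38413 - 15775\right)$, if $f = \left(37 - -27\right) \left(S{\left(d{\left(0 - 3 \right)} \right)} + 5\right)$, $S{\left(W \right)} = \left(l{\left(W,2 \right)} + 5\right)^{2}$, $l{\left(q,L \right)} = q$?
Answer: $-538648572$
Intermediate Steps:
$S{\left(W \right)} = \left(5 + W\right)^{2}$ ($S{\left(W \right)} = \left(W + 5\right)^{2} = \left(5 + W\right)^{2}$)
$f = 576$ ($f = \left(37 - -27\right) \left(\left(5 + \left(0 - 3\right)\right)^{2} + 5\right) = \left(37 + 27\right) \left(\left(5 + \left(0 - 3\right)\right)^{2} + 5\right) = 64 \left(\left(5 - 3\right)^{2} + 5\right) = 64 \left(2^{2} + 5\right) = 64 \left(4 + 5\right) = 64 \cdot 9 = 576$)
$\left(\left(-6692 - 17678\right) + f\right) \left(38413 - 15775\right) = \left(\left(-6692 - 17678\right) + 576\right) \left(38413 - 15775\right) = \left(-24370 + 576\right) 22638 = \left(-23794\right) 22638 = -538648572$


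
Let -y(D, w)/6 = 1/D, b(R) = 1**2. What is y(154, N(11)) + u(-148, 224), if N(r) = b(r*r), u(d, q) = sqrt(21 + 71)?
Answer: -3/77 + 2*sqrt(23) ≈ 9.5527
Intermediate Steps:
b(R) = 1
u(d, q) = 2*sqrt(23) (u(d, q) = sqrt(92) = 2*sqrt(23))
N(r) = 1
y(D, w) = -6/D
y(154, N(11)) + u(-148, 224) = -6/154 + 2*sqrt(23) = -6*1/154 + 2*sqrt(23) = -3/77 + 2*sqrt(23)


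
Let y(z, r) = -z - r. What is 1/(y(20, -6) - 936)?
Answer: -1/950 ≈ -0.0010526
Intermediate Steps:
y(z, r) = -r - z
1/(y(20, -6) - 936) = 1/((-1*(-6) - 1*20) - 936) = 1/((6 - 20) - 936) = 1/(-14 - 936) = 1/(-950) = -1/950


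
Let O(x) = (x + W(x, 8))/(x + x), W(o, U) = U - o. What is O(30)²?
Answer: 4/225 ≈ 0.017778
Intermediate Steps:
O(x) = 4/x (O(x) = (x + (8 - x))/(x + x) = 8/((2*x)) = 8*(1/(2*x)) = 4/x)
O(30)² = (4/30)² = (4*(1/30))² = (2/15)² = 4/225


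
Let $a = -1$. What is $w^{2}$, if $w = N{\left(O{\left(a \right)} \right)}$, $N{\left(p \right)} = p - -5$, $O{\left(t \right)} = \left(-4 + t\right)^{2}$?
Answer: $900$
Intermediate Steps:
$N{\left(p \right)} = 5 + p$ ($N{\left(p \right)} = p + 5 = 5 + p$)
$w = 30$ ($w = 5 + \left(-4 - 1\right)^{2} = 5 + \left(-5\right)^{2} = 5 + 25 = 30$)
$w^{2} = 30^{2} = 900$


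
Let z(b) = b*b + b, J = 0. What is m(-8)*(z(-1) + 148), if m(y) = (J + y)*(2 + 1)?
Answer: -3552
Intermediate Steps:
z(b) = b + b² (z(b) = b² + b = b + b²)
m(y) = 3*y (m(y) = (0 + y)*(2 + 1) = y*3 = 3*y)
m(-8)*(z(-1) + 148) = (3*(-8))*(-(1 - 1) + 148) = -24*(-1*0 + 148) = -24*(0 + 148) = -24*148 = -3552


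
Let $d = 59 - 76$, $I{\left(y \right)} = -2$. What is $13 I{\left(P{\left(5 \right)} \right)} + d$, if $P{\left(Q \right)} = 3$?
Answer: $-43$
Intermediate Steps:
$d = -17$ ($d = 59 - 76 = -17$)
$13 I{\left(P{\left(5 \right)} \right)} + d = 13 \left(-2\right) - 17 = -26 - 17 = -43$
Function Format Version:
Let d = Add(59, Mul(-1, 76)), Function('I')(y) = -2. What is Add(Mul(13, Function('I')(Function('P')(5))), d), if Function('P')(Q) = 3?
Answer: -43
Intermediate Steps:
d = -17 (d = Add(59, -76) = -17)
Add(Mul(13, Function('I')(Function('P')(5))), d) = Add(Mul(13, -2), -17) = Add(-26, -17) = -43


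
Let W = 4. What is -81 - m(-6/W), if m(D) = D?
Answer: -159/2 ≈ -79.500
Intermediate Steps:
-81 - m(-6/W) = -81 - (-6)/4 = -81 - 1*(-3/2) = -81 + 3/2 = -159/2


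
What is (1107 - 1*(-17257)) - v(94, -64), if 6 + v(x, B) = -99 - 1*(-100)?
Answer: 18369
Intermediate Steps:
v(x, B) = -5 (v(x, B) = -6 + (-99 - 1*(-100)) = -6 + (-99 + 100) = -6 + 1 = -5)
(1107 - 1*(-17257)) - v(94, -64) = (1107 - 1*(-17257)) - 1*(-5) = (1107 + 17257) + 5 = 18364 + 5 = 18369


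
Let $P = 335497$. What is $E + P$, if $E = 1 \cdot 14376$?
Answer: $349873$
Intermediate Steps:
$E = 14376$
$E + P = 14376 + 335497 = 349873$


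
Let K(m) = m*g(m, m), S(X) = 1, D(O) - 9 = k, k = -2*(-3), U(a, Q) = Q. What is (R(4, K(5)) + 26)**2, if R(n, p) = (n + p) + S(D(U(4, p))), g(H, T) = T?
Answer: 3136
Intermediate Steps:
k = 6
D(O) = 15 (D(O) = 9 + 6 = 15)
K(m) = m**2 (K(m) = m*m = m**2)
R(n, p) = 1 + n + p (R(n, p) = (n + p) + 1 = 1 + n + p)
(R(4, K(5)) + 26)**2 = ((1 + 4 + 5**2) + 26)**2 = ((1 + 4 + 25) + 26)**2 = (30 + 26)**2 = 56**2 = 3136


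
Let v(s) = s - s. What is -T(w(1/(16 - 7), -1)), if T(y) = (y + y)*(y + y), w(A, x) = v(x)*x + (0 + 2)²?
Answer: -64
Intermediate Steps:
v(s) = 0
w(A, x) = 4 (w(A, x) = 0*x + (0 + 2)² = 0 + 2² = 0 + 4 = 4)
T(y) = 4*y² (T(y) = (2*y)*(2*y) = 4*y²)
-T(w(1/(16 - 7), -1)) = -4*4² = -4*16 = -1*64 = -64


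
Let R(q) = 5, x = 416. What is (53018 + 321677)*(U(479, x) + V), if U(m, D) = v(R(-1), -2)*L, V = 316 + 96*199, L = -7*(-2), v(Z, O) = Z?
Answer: 7302805550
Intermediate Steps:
L = 14
V = 19420 (V = 316 + 19104 = 19420)
U(m, D) = 70 (U(m, D) = 5*14 = 70)
(53018 + 321677)*(U(479, x) + V) = (53018 + 321677)*(70 + 19420) = 374695*19490 = 7302805550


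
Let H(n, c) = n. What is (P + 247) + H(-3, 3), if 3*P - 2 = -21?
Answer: 713/3 ≈ 237.67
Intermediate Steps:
P = -19/3 (P = ⅔ + (⅓)*(-21) = ⅔ - 7 = -19/3 ≈ -6.3333)
(P + 247) + H(-3, 3) = (-19/3 + 247) - 3 = 722/3 - 3 = 713/3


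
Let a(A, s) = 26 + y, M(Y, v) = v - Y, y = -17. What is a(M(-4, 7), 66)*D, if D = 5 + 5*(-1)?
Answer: 0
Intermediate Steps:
D = 0 (D = 5 - 5 = 0)
a(A, s) = 9 (a(A, s) = 26 - 17 = 9)
a(M(-4, 7), 66)*D = 9*0 = 0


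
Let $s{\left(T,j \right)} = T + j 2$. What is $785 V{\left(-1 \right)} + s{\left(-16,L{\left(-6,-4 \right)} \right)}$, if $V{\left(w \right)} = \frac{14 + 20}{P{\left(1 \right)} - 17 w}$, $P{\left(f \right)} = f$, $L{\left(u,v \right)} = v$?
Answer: $\frac{13129}{9} \approx 1458.8$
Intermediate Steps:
$V{\left(w \right)} = \frac{34}{1 - 17 w}$ ($V{\left(w \right)} = \frac{14 + 20}{1 - 17 w} = \frac{34}{1 - 17 w}$)
$s{\left(T,j \right)} = T + 2 j$
$785 V{\left(-1 \right)} + s{\left(-16,L{\left(-6,-4 \right)} \right)} = 785 \left(- \frac{34}{-1 + 17 \left(-1\right)}\right) + \left(-16 + 2 \left(-4\right)\right) = 785 \left(- \frac{34}{-1 - 17}\right) - 24 = 785 \left(- \frac{34}{-18}\right) - 24 = 785 \left(\left(-34\right) \left(- \frac{1}{18}\right)\right) - 24 = 785 \cdot \frac{17}{9} - 24 = \frac{13345}{9} - 24 = \frac{13129}{9}$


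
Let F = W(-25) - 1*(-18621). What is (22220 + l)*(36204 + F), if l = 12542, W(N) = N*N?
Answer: 1927552900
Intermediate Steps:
W(N) = N²
F = 19246 (F = (-25)² - 1*(-18621) = 625 + 18621 = 19246)
(22220 + l)*(36204 + F) = (22220 + 12542)*(36204 + 19246) = 34762*55450 = 1927552900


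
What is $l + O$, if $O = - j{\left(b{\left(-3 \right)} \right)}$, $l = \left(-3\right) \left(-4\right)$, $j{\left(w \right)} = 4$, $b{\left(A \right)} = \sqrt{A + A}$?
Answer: $8$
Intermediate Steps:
$b{\left(A \right)} = \sqrt{2} \sqrt{A}$ ($b{\left(A \right)} = \sqrt{2 A} = \sqrt{2} \sqrt{A}$)
$l = 12$
$O = -4$ ($O = \left(-1\right) 4 = -4$)
$l + O = 12 - 4 = 8$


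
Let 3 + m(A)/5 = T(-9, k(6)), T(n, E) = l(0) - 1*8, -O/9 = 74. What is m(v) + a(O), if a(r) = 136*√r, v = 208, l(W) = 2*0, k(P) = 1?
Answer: -55 + 408*I*√74 ≈ -55.0 + 3509.8*I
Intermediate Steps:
l(W) = 0
O = -666 (O = -9*74 = -666)
T(n, E) = -8 (T(n, E) = 0 - 1*8 = 0 - 8 = -8)
m(A) = -55 (m(A) = -15 + 5*(-8) = -15 - 40 = -55)
m(v) + a(O) = -55 + 136*√(-666) = -55 + 136*(3*I*√74) = -55 + 408*I*√74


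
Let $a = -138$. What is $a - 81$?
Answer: $-219$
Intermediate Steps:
$a - 81 = -138 - 81 = -219$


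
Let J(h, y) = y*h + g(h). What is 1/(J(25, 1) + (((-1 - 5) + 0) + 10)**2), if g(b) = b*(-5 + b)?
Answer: 1/541 ≈ 0.0018484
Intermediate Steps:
J(h, y) = h*y + h*(-5 + h) (J(h, y) = y*h + h*(-5 + h) = h*y + h*(-5 + h))
1/(J(25, 1) + (((-1 - 5) + 0) + 10)**2) = 1/(25*(-5 + 25 + 1) + (((-1 - 5) + 0) + 10)**2) = 1/(25*21 + ((-6 + 0) + 10)**2) = 1/(525 + (-6 + 10)**2) = 1/(525 + 4**2) = 1/(525 + 16) = 1/541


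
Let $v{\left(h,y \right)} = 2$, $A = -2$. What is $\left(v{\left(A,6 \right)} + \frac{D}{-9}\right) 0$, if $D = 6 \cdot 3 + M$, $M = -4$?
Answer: $0$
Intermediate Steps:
$D = 14$ ($D = 6 \cdot 3 - 4 = 18 - 4 = 14$)
$\left(v{\left(A,6 \right)} + \frac{D}{-9}\right) 0 = \left(2 + \frac{14}{-9}\right) 0 = \left(2 + 14 \left(- \frac{1}{9}\right)\right) 0 = \left(2 - \frac{14}{9}\right) 0 = \frac{4}{9} \cdot 0 = 0$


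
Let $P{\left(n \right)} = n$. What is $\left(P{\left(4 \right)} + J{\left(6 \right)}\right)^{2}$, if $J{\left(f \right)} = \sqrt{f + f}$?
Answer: $28 + 16 \sqrt{3} \approx 55.713$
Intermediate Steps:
$J{\left(f \right)} = \sqrt{2} \sqrt{f}$ ($J{\left(f \right)} = \sqrt{2 f} = \sqrt{2} \sqrt{f}$)
$\left(P{\left(4 \right)} + J{\left(6 \right)}\right)^{2} = \left(4 + \sqrt{2} \sqrt{6}\right)^{2} = \left(4 + 2 \sqrt{3}\right)^{2}$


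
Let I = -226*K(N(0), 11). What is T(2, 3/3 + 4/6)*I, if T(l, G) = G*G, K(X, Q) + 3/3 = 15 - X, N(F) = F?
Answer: -79100/9 ≈ -8788.9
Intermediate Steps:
K(X, Q) = 14 - X (K(X, Q) = -1 + (15 - X) = 14 - X)
T(l, G) = G²
I = -3164 (I = -226*(14 - 1*0) = -226*(14 + 0) = -226*14 = -3164)
T(2, 3/3 + 4/6)*I = (3/3 + 4/6)²*(-3164) = (3*(⅓) + 4*(⅙))²*(-3164) = (1 + ⅔)²*(-3164) = (5/3)²*(-3164) = (25/9)*(-3164) = -79100/9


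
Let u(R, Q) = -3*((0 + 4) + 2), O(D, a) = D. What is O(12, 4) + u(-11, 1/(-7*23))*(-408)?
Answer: 7356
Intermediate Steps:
u(R, Q) = -18 (u(R, Q) = -3*(4 + 2) = -3*6 = -18)
O(12, 4) + u(-11, 1/(-7*23))*(-408) = 12 - 18*(-408) = 12 + 7344 = 7356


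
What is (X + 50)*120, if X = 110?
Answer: 19200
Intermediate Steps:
(X + 50)*120 = (110 + 50)*120 = 160*120 = 19200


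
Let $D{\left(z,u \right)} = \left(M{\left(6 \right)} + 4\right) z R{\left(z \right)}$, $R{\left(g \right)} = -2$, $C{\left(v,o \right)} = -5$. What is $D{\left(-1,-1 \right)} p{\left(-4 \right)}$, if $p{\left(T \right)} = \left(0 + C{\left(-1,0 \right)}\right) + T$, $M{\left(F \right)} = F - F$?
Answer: $-72$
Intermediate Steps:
$M{\left(F \right)} = 0$
$p{\left(T \right)} = -5 + T$ ($p{\left(T \right)} = \left(0 - 5\right) + T = -5 + T$)
$D{\left(z,u \right)} = - 8 z$ ($D{\left(z,u \right)} = \left(0 + 4\right) z \left(-2\right) = 4 z \left(-2\right) = - 8 z$)
$D{\left(-1,-1 \right)} p{\left(-4 \right)} = \left(-8\right) \left(-1\right) \left(-5 - 4\right) = 8 \left(-9\right) = -72$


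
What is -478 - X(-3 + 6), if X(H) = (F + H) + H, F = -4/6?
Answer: -1450/3 ≈ -483.33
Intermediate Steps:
F = -2/3 (F = -4*1/6 = -2/3 ≈ -0.66667)
X(H) = -2/3 + 2*H (X(H) = (-2/3 + H) + H = -2/3 + 2*H)
-478 - X(-3 + 6) = -478 - (-2/3 + 2*(-3 + 6)) = -478 - (-2/3 + 2*3) = -478 - (-2/3 + 6) = -478 - 1*16/3 = -478 - 16/3 = -1450/3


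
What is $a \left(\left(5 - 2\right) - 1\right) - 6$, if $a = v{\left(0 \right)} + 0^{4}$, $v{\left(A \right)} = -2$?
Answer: $-10$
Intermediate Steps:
$a = -2$ ($a = -2 + 0^{4} = -2 + 0 = -2$)
$a \left(\left(5 - 2\right) - 1\right) - 6 = - 2 \left(\left(5 - 2\right) - 1\right) - 6 = - 2 \left(3 - 1\right) - 6 = \left(-2\right) 2 - 6 = -4 - 6 = -10$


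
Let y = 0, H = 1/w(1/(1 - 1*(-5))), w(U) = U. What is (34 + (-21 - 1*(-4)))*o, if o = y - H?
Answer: -102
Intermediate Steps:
H = 6 (H = 1/(1/(1 - 1*(-5))) = 1/(1/(1 + 5)) = 1/(1/6) = 6)
o = -6 (o = 0 - 1*6 = 0 - 6 = -6)
(34 + (-21 - 1*(-4)))*o = (34 + (-21 - 1*(-4)))*(-6) = (34 + (-21 + 4))*(-6) = (34 - 17)*(-6) = 17*(-6) = -102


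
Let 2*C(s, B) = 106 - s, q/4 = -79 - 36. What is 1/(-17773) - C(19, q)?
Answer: -1546253/35546 ≈ -43.500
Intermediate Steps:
q = -460 (q = 4*(-79 - 36) = 4*(-115) = -460)
C(s, B) = 53 - s/2 (C(s, B) = (106 - s)/2 = 53 - s/2)
1/(-17773) - C(19, q) = 1/(-17773) - (53 - ½*19) = -1/17773 - (53 - 19/2) = -1/17773 - 1*87/2 = -1/17773 - 87/2 = -1546253/35546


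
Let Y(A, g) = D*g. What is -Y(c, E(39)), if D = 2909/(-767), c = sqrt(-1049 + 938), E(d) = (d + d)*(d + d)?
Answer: 1361412/59 ≈ 23075.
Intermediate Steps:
E(d) = 4*d**2 (E(d) = (2*d)*(2*d) = 4*d**2)
c = I*sqrt(111) (c = sqrt(-111) = I*sqrt(111) ≈ 10.536*I)
D = -2909/767 (D = 2909*(-1/767) = -2909/767 ≈ -3.7927)
Y(A, g) = -2909*g/767
-Y(c, E(39)) = -(-2909)*4*39**2/767 = -(-2909)*4*1521/767 = -(-2909)*6084/767 = -1*(-1361412/59) = 1361412/59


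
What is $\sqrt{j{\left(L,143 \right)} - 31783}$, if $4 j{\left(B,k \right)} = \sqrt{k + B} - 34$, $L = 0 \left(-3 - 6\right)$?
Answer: $\frac{\sqrt{-127166 + \sqrt{143}}}{2} \approx 178.29 i$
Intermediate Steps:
$L = 0$ ($L = 0 \left(-9\right) = 0$)
$j{\left(B,k \right)} = - \frac{17}{2} + \frac{\sqrt{B + k}}{4}$ ($j{\left(B,k \right)} = \frac{\sqrt{k + B} - 34}{4} = \frac{\sqrt{B + k} - 34}{4} = \frac{-34 + \sqrt{B + k}}{4} = - \frac{17}{2} + \frac{\sqrt{B + k}}{4}$)
$\sqrt{j{\left(L,143 \right)} - 31783} = \sqrt{\left(- \frac{17}{2} + \frac{\sqrt{0 + 143}}{4}\right) - 31783} = \sqrt{\left(- \frac{17}{2} + \frac{\sqrt{143}}{4}\right) - 31783} = \sqrt{- \frac{63583}{2} + \frac{\sqrt{143}}{4}}$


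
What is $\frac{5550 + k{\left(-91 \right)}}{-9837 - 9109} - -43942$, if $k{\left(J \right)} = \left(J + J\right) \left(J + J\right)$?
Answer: $\frac{416243229}{9473} \approx 43940.0$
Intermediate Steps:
$k{\left(J \right)} = 4 J^{2}$ ($k{\left(J \right)} = 2 J 2 J = 4 J^{2}$)
$\frac{5550 + k{\left(-91 \right)}}{-9837 - 9109} - -43942 = \frac{5550 + 4 \left(-91\right)^{2}}{-9837 - 9109} - -43942 = \frac{5550 + 4 \cdot 8281}{-18946} + 43942 = \left(5550 + 33124\right) \left(- \frac{1}{18946}\right) + 43942 = 38674 \left(- \frac{1}{18946}\right) + 43942 = - \frac{19337}{9473} + 43942 = \frac{416243229}{9473}$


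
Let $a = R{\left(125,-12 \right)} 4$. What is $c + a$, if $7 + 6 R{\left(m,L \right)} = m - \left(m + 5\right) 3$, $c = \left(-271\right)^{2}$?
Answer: $\frac{219779}{3} \approx 73260.0$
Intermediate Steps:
$c = 73441$
$R{\left(m,L \right)} = - \frac{11}{3} - \frac{m}{3}$ ($R{\left(m,L \right)} = - \frac{7}{6} + \frac{m - \left(m + 5\right) 3}{6} = - \frac{7}{6} + \frac{m - \left(5 + m\right) 3}{6} = - \frac{7}{6} + \frac{m - \left(15 + 3 m\right)}{6} = - \frac{7}{6} + \frac{-15 - 2 m}{6} = - \frac{7}{6} - \left(\frac{5}{2} + \frac{m}{3}\right) = - \frac{11}{3} - \frac{m}{3}$)
$a = - \frac{544}{3}$ ($a = \left(- \frac{11}{3} - \frac{125}{3}\right) 4 = \left(- \frac{136}{3}\right) 4 = - \frac{544}{3} \approx -181.33$)
$c + a = 73441 - \frac{544}{3} = \frac{219779}{3}$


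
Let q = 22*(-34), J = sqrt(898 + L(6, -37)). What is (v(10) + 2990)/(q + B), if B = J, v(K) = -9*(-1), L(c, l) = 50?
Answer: -560813/139639 - 2999*sqrt(237)/279278 ≈ -4.1815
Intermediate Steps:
v(K) = 9
J = 2*sqrt(237) (J = sqrt(898 + 50) = sqrt(948) = 2*sqrt(237) ≈ 30.790)
B = 2*sqrt(237) ≈ 30.790
q = -748
(v(10) + 2990)/(q + B) = (9 + 2990)/(-748 + 2*sqrt(237)) = 2999/(-748 + 2*sqrt(237))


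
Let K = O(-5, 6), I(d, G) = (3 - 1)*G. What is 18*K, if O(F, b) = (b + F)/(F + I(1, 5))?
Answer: 18/5 ≈ 3.6000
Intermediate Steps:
I(d, G) = 2*G
O(F, b) = (F + b)/(10 + F) (O(F, b) = (b + F)/(F + 2*5) = (F + b)/(F + 10) = (F + b)/(10 + F))
K = ⅕ (K = (-5 + 6)/(10 - 5) = 1/5 = (⅕)*1 = ⅕ ≈ 0.20000)
18*K = 18*(⅕) = 18/5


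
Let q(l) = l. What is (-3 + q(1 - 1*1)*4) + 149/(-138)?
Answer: -563/138 ≈ -4.0797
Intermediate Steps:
(-3 + q(1 - 1*1)*4) + 149/(-138) = (-3 + (1 - 1*1)*4) + 149/(-138) = (-3 + (1 - 1)*4) + 149*(-1/138) = (-3 + 0*4) - 149/138 = (-3 + 0) - 149/138 = -3 - 149/138 = -563/138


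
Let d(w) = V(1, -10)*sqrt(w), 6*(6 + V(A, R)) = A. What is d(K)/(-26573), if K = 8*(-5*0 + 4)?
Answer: 70*sqrt(2)/79719 ≈ 0.0012418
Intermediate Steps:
V(A, R) = -6 + A/6
K = 32 (K = 8*(0 + 4) = 8*4 = 32)
d(w) = -35*sqrt(w)/6 (d(w) = (-6 + (1/6)*1)*sqrt(w) = (-6 + 1/6)*sqrt(w) = -35*sqrt(w)/6)
d(K)/(-26573) = -70*sqrt(2)/3/(-26573) = -70*sqrt(2)/3*(-1/26573) = 70*sqrt(2)/79719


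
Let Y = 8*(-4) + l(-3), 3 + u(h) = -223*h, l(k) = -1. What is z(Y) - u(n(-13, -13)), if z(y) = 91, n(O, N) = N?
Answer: -2805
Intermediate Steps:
u(h) = -3 - 223*h
Y = -33 (Y = 8*(-4) - 1 = -32 - 1 = -33)
z(Y) - u(n(-13, -13)) = 91 - (-3 - 223*(-13)) = 91 - (-3 + 2899) = 91 - 1*2896 = 91 - 2896 = -2805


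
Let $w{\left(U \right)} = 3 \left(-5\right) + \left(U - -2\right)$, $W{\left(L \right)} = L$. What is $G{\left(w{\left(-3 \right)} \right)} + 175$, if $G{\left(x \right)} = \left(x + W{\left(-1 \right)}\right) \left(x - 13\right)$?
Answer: $668$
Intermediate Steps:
$w{\left(U \right)} = -13 + U$ ($w{\left(U \right)} = -15 + \left(U + 2\right) = -15 + \left(2 + U\right) = -13 + U$)
$G{\left(x \right)} = \left(-1 + x\right) \left(-13 + x\right)$ ($G{\left(x \right)} = \left(x - 1\right) \left(x - 13\right) = \left(-1 + x\right) \left(-13 + x\right)$)
$G{\left(w{\left(-3 \right)} \right)} + 175 = \left(13 + \left(-13 - 3\right)^{2} - 14 \left(-13 - 3\right)\right) + 175 = \left(13 + \left(-16\right)^{2} - -224\right) + 175 = \left(13 + 256 + 224\right) + 175 = 493 + 175 = 668$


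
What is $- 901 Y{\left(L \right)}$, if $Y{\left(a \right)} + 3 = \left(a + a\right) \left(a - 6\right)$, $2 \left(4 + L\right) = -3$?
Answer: $- \frac{222547}{2} \approx -1.1127 \cdot 10^{5}$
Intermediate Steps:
$L = - \frac{11}{2}$ ($L = -4 + \frac{1}{2} \left(-3\right) = -4 - \frac{3}{2} = - \frac{11}{2} \approx -5.5$)
$Y{\left(a \right)} = -3 + 2 a \left(-6 + a\right)$ ($Y{\left(a \right)} = -3 + \left(a + a\right) \left(a - 6\right) = -3 + 2 a \left(-6 + a\right)$)
$- 901 Y{\left(L \right)} = - 901 \left(-3 - -66 + 2 \left(- \frac{11}{2}\right)^{2}\right) = - 901 \left(-3 + 66 + 2 \cdot \frac{121}{4}\right) = - 901 \left(-3 + 66 + \frac{121}{2}\right) = \left(-901\right) \frac{247}{2} = - \frac{222547}{2}$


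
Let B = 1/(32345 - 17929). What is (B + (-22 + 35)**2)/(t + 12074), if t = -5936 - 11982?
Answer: -2436305/84247104 ≈ -0.028919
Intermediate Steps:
B = 1/14416 ≈ 6.9367e-5
t = -17918
(B + (-22 + 35)**2)/(t + 12074) = (1/14416 + (-22 + 35)**2)/(-17918 + 12074) = (1/14416 + 13**2)/(-5844) = (1/14416 + 169)*(-1/5844) = (2436305/14416)*(-1/5844) = -2436305/84247104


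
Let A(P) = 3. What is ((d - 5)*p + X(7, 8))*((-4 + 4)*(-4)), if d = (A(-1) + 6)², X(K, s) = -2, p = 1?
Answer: 0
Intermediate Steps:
d = 81 (d = (3 + 6)² = 9² = 81)
((d - 5)*p + X(7, 8))*((-4 + 4)*(-4)) = ((81 - 5)*1 - 2)*((-4 + 4)*(-4)) = (76*1 - 2)*(0*(-4)) = (76 - 2)*0 = 74*0 = 0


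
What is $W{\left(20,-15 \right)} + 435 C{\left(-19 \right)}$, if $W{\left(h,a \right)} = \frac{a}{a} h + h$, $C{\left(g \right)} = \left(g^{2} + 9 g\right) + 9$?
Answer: $86605$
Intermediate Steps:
$C{\left(g \right)} = 9 + g^{2} + 9 g$
$W{\left(h,a \right)} = 2 h$ ($W{\left(h,a \right)} = 1 h + h = h + h = 2 h$)
$W{\left(20,-15 \right)} + 435 C{\left(-19 \right)} = 2 \cdot 20 + 435 \left(9 + \left(-19\right)^{2} + 9 \left(-19\right)\right) = 40 + 435 \left(9 + 361 - 171\right) = 40 + 435 \cdot 199 = 40 + 86565 = 86605$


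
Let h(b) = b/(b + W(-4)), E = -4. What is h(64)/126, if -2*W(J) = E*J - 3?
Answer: 64/7245 ≈ 0.0088337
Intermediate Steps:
W(J) = 3/2 + 2*J (W(J) = -(-4*J - 3)/2 = -(-3 - 4*J)/2 = 3/2 + 2*J)
h(b) = b/(-13/2 + b) (h(b) = b/(b + (3/2 + 2*(-4))) = b/(b + (3/2 - 8)) = b/(b - 13/2) = b/(-13/2 + b))
h(64)/126 = (2*64/(-13 + 2*64))/126 = (2*64/(-13 + 128))/126 = (2*64/115)/126 = (2*64*(1/115))/126 = (1/126)*(128/115) = 64/7245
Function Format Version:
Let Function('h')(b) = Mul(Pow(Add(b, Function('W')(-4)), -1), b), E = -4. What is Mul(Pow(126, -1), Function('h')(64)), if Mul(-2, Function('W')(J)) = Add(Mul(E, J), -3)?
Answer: Rational(64, 7245) ≈ 0.0088337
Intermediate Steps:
Function('W')(J) = Add(Rational(3, 2), Mul(2, J)) (Function('W')(J) = Mul(Rational(-1, 2), Add(Mul(-4, J), -3)) = Mul(Rational(-1, 2), Add(-3, Mul(-4, J))) = Add(Rational(3, 2), Mul(2, J)))
Function('h')(b) = Mul(b, Pow(Add(Rational(-13, 2), b), -1)) (Function('h')(b) = Mul(Pow(Add(b, Add(Rational(3, 2), Mul(2, -4))), -1), b) = Mul(Pow(Add(b, Add(Rational(3, 2), -8)), -1), b) = Mul(Pow(Add(b, Rational(-13, 2)), -1), b) = Mul(Pow(Add(Rational(-13, 2), b), -1), b) = Mul(b, Pow(Add(Rational(-13, 2), b), -1)))
Mul(Pow(126, -1), Function('h')(64)) = Mul(Pow(126, -1), Mul(2, 64, Pow(Add(-13, Mul(2, 64)), -1))) = Mul(Rational(1, 126), Mul(2, 64, Pow(Add(-13, 128), -1))) = Mul(Rational(1, 126), Mul(2, 64, Pow(115, -1))) = Mul(Rational(1, 126), Mul(2, 64, Rational(1, 115))) = Mul(Rational(1, 126), Rational(128, 115)) = Rational(64, 7245)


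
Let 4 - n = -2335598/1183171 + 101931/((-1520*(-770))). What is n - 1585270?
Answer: -199567939159083491/125889394400 ≈ -1.5853e+6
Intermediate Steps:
n = 741101404509/125889394400 (n = 4 - (-2335598/1183171 + 101931/((-1520*(-770)))) = 4 - (-2335598*1/1183171 + 101931/1170400) = 4 - (-2335598/1183171 + 101931*(1/1170400)) = 4 - (-2335598/1183171 + 101931/1170400) = 4 - 1*(-237543826909/125889394400) = 4 + 237543826909/125889394400 = 741101404509/125889394400 ≈ 5.8869)
n - 1585270 = 741101404509/125889394400 - 1585270 = -199567939159083491/125889394400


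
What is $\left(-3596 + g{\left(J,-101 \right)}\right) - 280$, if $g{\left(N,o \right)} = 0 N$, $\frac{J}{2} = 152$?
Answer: $-3876$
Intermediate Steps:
$J = 304$ ($J = 2 \cdot 152 = 304$)
$g{\left(N,o \right)} = 0$
$\left(-3596 + g{\left(J,-101 \right)}\right) - 280 = \left(-3596 + 0\right) - 280 = -3596 - 280 = -3876$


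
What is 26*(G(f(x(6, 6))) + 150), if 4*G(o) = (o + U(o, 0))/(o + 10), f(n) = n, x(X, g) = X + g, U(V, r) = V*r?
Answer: 42939/11 ≈ 3903.5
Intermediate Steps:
G(o) = o/(4*(10 + o)) (G(o) = ((o + o*0)/(o + 10))/4 = ((o + 0)/(10 + o))/4 = (o/(10 + o))/4 = o/(4*(10 + o)))
26*(G(f(x(6, 6))) + 150) = 26*((6 + 6)/(4*(10 + (6 + 6))) + 150) = 26*((¼)*12/(10 + 12) + 150) = 26*((¼)*12/22 + 150) = 26*((¼)*12*(1/22) + 150) = 26*(3/22 + 150) = 26*(3303/22) = 42939/11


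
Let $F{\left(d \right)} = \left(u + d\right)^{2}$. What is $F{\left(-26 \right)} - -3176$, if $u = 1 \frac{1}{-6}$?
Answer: $\frac{138985}{36} \approx 3860.7$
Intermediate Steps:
$u = - \frac{1}{6}$ ($u = 1 \left(- \frac{1}{6}\right) = - \frac{1}{6} \approx -0.16667$)
$F{\left(d \right)} = \left(- \frac{1}{6} + d\right)^{2}$
$F{\left(-26 \right)} - -3176 = \frac{\left(-1 + 6 \left(-26\right)\right)^{2}}{36} - -3176 = \frac{\left(-1 - 156\right)^{2}}{36} + 3176 = \frac{\left(-157\right)^{2}}{36} + 3176 = \frac{1}{36} \cdot 24649 + 3176 = \frac{24649}{36} + 3176 = \frac{138985}{36}$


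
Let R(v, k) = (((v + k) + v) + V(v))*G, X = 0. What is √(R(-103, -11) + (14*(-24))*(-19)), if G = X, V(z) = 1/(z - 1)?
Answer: 4*√399 ≈ 79.900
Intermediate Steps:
V(z) = 1/(-1 + z)
G = 0
R(v, k) = 0 (R(v, k) = (((v + k) + v) + 1/(-1 + v))*0 = (((k + v) + v) + 1/(-1 + v))*0 = ((k + 2*v) + 1/(-1 + v))*0 = (k + 1/(-1 + v) + 2*v)*0 = 0)
√(R(-103, -11) + (14*(-24))*(-19)) = √(0 + (14*(-24))*(-19)) = √(0 - 336*(-19)) = √(0 + 6384) = √6384 = 4*√399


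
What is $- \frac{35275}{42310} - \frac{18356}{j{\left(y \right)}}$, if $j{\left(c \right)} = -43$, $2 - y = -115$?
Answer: $\frac{155025107}{363866} \approx 426.05$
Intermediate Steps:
$y = 117$ ($y = 2 - -115 = 2 + 115 = 117$)
$- \frac{35275}{42310} - \frac{18356}{j{\left(y \right)}} = - \frac{35275}{42310} - \frac{18356}{-43} = \left(-35275\right) \frac{1}{42310} - - \frac{18356}{43} = - \frac{7055}{8462} + \frac{18356}{43} = \frac{155025107}{363866}$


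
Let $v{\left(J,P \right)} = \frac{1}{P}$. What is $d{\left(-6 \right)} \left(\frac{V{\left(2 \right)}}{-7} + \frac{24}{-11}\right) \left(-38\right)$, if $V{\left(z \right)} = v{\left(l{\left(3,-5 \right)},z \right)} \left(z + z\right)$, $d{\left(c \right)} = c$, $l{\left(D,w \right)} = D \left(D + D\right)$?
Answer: $- \frac{43320}{77} \approx -562.6$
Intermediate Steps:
$l{\left(D,w \right)} = 2 D^{2}$ ($l{\left(D,w \right)} = D 2 D = 2 D^{2}$)
$V{\left(z \right)} = 2$ ($V{\left(z \right)} = \frac{z + z}{z} = \frac{2 z}{z} = 2$)
$d{\left(-6 \right)} \left(\frac{V{\left(2 \right)}}{-7} + \frac{24}{-11}\right) \left(-38\right) = - 6 \left(\frac{2}{-7} + \frac{24}{-11}\right) \left(-38\right) = - 6 \left(2 \left(- \frac{1}{7}\right) + 24 \left(- \frac{1}{11}\right)\right) \left(-38\right) = - 6 \left(- \frac{2}{7} - \frac{24}{11}\right) \left(-38\right) = \left(-6\right) \left(- \frac{190}{77}\right) \left(-38\right) = \frac{1140}{77} \left(-38\right) = - \frac{43320}{77}$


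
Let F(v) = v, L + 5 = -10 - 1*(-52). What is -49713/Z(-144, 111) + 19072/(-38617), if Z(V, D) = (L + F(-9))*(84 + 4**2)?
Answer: -1973168521/108127600 ≈ -18.249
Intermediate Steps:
L = 37 (L = -5 + (-10 - 1*(-52)) = -5 + (-10 + 52) = -5 + 42 = 37)
Z(V, D) = 2800 (Z(V, D) = (37 - 9)*(84 + 4**2) = 28*(84 + 16) = 28*100 = 2800)
-49713/Z(-144, 111) + 19072/(-38617) = -49713/2800 + 19072/(-38617) = -49713*1/2800 + 19072*(-1/38617) = -49713/2800 - 19072/38617 = -1973168521/108127600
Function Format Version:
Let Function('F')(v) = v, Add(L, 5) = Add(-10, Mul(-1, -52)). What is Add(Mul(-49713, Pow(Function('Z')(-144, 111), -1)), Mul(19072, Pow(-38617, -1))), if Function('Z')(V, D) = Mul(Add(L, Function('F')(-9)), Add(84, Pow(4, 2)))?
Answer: Rational(-1973168521, 108127600) ≈ -18.249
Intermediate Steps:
L = 37 (L = Add(-5, Add(-10, Mul(-1, -52))) = Add(-5, Add(-10, 52)) = Add(-5, 42) = 37)
Function('Z')(V, D) = 2800 (Function('Z')(V, D) = Mul(Add(37, -9), Add(84, Pow(4, 2))) = Mul(28, Add(84, 16)) = Mul(28, 100) = 2800)
Add(Mul(-49713, Pow(Function('Z')(-144, 111), -1)), Mul(19072, Pow(-38617, -1))) = Add(Mul(-49713, Pow(2800, -1)), Mul(19072, Pow(-38617, -1))) = Add(Mul(-49713, Rational(1, 2800)), Mul(19072, Rational(-1, 38617))) = Add(Rational(-49713, 2800), Rational(-19072, 38617)) = Rational(-1973168521, 108127600)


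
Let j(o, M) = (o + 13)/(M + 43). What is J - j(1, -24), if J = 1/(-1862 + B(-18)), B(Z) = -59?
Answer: -26913/36499 ≈ -0.73736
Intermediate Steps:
j(o, M) = (13 + o)/(43 + M)
J = -1/1921 (J = 1/(-1862 - 59) = 1/(-1921) = -1/1921 ≈ -0.00052056)
J - j(1, -24) = -1/1921 - (13 + 1)/(43 - 24) = -1/1921 - 14/19 = -26913/36499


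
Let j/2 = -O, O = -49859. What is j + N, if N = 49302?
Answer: 149020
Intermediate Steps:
j = 99718 (j = 2*(-1*(-49859)) = 2*49859 = 99718)
j + N = 99718 + 49302 = 149020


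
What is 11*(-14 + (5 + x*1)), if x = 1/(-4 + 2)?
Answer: -209/2 ≈ -104.50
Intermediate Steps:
x = -½ (x = 1/(-2) = -½ ≈ -0.50000)
11*(-14 + (5 + x*1)) = 11*(-14 + (5 - ½*1)) = 11*(-14 + (5 - ½)) = 11*(-14 + 9/2) = 11*(-19/2) = -209/2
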